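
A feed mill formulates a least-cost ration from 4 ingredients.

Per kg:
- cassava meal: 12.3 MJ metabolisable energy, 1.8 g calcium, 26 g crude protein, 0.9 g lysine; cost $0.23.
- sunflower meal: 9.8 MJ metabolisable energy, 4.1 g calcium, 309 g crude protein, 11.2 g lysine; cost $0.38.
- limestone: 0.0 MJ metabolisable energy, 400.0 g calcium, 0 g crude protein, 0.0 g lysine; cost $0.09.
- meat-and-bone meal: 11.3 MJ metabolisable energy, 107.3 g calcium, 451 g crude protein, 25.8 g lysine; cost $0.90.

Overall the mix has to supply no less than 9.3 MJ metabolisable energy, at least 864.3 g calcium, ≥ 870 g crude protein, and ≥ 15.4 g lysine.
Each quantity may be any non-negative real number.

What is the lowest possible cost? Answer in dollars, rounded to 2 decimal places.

$1.26

Let x1 = kg of cassava meal, x2 = kg of sunflower meal, x3 = kg of limestone, x4 = kg of meat-and-bone meal.
Minimize 0.23x1 + 0.38x2 + 0.09x3 + 0.9x4 with:
  12.3x1 + 9.8x2 + 11.3x4 ≥ 9.3   (metabolisable energy)
  1.8x1 + 4.1x2 + 400x3 + 107.3x4 ≥ 864.3   (calcium)
  26x1 + 309x2 + 451x4 ≥ 870   (crude protein)
  0.9x1 + 11.2x2 + 25.8x4 ≥ 15.4   (lysine)
  x1, x2, x3, x4 ≥ 0.
The cheapest feasible vertex uses only sunflower meal, limestone; cassava meal, meat-and-bone meal are not used. The calcium and crude protein requirements are met with equality.
Optimal quantities: sunflower meal = 2.816 kg, limestone = 2.132 kg.
Hence cost = 0.38·2.816 + 0.09·2.132 = $1.2620.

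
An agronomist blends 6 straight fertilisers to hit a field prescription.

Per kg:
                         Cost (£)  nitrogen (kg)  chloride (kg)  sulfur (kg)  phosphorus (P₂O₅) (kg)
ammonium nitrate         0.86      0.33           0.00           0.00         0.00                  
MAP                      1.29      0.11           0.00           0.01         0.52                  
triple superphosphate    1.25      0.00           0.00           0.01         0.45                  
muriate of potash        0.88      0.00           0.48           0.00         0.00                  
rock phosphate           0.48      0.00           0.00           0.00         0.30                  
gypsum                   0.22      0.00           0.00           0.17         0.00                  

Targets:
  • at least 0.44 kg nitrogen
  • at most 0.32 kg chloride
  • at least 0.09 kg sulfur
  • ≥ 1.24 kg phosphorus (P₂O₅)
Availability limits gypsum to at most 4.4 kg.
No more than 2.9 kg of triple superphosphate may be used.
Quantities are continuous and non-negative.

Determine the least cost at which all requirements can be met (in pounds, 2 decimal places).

Treat it as an LP. Let x1 = kg of ammonium nitrate, x2 = kg of MAP, x3 = kg of triple superphosphate, x4 = kg of muriate of potash, x5 = kg of rock phosphate, x6 = kg of gypsum.
Minimize 0.86x1 + 1.29x2 + 1.25x3 + 0.88x4 + 0.48x5 + 0.22x6 with:
  0.33x1 + 0.11x2 ≥ 0.44   (nitrogen)
  0.48x4 ≤ 0.32   (chloride)
  0.01x2 + 0.01x3 + 0.17x6 ≥ 0.09   (sulfur)
  0.52x2 + 0.45x3 + 0.3x5 ≥ 1.24   (phosphorus (P₂O₅))
  x6 ≤ 4.4
  x3 ≤ 2.9
  x1, x2, x3, x4, x5, x6 ≥ 0.
The cheapest feasible vertex uses only ammonium nitrate, rock phosphate, gypsum; MAP, triple superphosphate, muriate of potash are not used. Binding constraints: nitrogen, sulfur, phosphorus (P₂O₅).
So ammonium nitrate = 1.333 kg, rock phosphate = 4.133 kg, gypsum = 0.5294 kg.
Total cost: 0.86·1.333 + 0.48·4.133 + 0.22·0.5294 = 3.2467.

£3.25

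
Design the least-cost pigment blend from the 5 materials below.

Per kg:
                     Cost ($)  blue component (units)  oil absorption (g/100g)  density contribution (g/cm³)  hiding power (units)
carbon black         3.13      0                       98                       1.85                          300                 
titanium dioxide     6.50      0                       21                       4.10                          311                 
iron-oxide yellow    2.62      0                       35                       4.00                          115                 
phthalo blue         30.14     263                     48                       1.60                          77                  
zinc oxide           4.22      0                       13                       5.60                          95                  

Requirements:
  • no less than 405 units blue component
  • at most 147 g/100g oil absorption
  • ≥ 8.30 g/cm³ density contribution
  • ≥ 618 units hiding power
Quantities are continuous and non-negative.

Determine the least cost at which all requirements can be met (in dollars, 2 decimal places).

Set it up as a linear program. Let x1 = kg of carbon black, x2 = kg of titanium dioxide, x3 = kg of iron-oxide yellow, x4 = kg of phthalo blue, x5 = kg of zinc oxide.
min 3.13x1 + 6.5x2 + 2.62x3 + 30.14x4 + 4.22x5 s.t.:
  263x4 ≥ 405   (blue component)
  98x1 + 21x2 + 35x3 + 48x4 + 13x5 ≤ 147   (oil absorption)
  1.85x1 + 4.1x2 + 4x3 + 1.6x4 + 5.6x5 ≥ 8.3   (density contribution)
  300x1 + 311x2 + 115x3 + 77x4 + 95x5 ≥ 618   (hiding power)
  x1, x2, x3, x4, x5 ≥ 0.
The minimum-cost mix takes nothing from zinc oxide — only carbon black, titanium dioxide, iron-oxide yellow, phthalo blue. The blue component, oil absorption, density contribution, hiding power requirements are met with equality.
So carbon black = 0.4717 kg, titanium dioxide = 1.114 kg, iron-oxide yellow = 0.09865 kg, phthalo blue = 1.54 kg.
Hence cost = 3.13·0.4717 + 6.5·1.114 + 2.62·0.09865 + 30.14·1.54 = $55.3915.

$55.39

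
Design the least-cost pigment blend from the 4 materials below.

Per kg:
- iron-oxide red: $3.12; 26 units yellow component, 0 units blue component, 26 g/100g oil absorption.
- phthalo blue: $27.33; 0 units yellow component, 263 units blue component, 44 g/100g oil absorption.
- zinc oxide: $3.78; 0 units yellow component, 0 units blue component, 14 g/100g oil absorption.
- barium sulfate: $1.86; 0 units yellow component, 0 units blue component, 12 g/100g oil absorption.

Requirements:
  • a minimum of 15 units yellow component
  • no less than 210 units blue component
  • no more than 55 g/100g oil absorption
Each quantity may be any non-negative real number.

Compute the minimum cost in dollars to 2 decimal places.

$23.62

Let x1 = kg of iron-oxide red, x2 = kg of phthalo blue, x3 = kg of zinc oxide, x4 = kg of barium sulfate.
Minimise 3.12x1 + 27.33x2 + 3.78x3 + 1.86x4 with:
  26x1 ≥ 15   (yellow component)
  263x2 ≥ 210   (blue component)
  26x1 + 44x2 + 14x3 + 12x4 ≤ 55   (oil absorption)
  x1, x2, x3, x4 ≥ 0.
The optimal basis is {iron-oxide red, phthalo blue}; zinc oxide, barium sulfate drop out. There the yellow component and blue component constraints are tight.
Solving gives x1 = 0.5769, x2 = 0.7985.
Hence cost = 3.12·0.5769 + 27.33·0.7985 = $23.6229.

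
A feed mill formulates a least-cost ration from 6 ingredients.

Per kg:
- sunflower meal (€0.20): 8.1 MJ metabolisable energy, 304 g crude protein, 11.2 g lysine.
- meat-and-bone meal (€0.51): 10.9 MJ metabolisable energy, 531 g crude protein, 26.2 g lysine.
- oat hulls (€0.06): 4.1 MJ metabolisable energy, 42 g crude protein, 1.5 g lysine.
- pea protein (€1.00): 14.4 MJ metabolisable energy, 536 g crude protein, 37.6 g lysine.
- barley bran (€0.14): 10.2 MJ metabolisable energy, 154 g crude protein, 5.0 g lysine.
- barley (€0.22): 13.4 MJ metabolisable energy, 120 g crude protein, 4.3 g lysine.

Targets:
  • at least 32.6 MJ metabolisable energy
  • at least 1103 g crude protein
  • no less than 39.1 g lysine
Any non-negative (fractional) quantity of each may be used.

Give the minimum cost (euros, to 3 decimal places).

€0.746

Treat it as an LP. Let x1 = kg of sunflower meal, x2 = kg of meat-and-bone meal, x3 = kg of oat hulls, x4 = kg of pea protein, x5 = kg of barley bran, x6 = kg of barley.
Minimise 0.2x1 + 0.51x2 + 0.06x3 + 1x4 + 0.14x5 + 0.22x6 with:
  8.1x1 + 10.9x2 + 4.1x3 + 14.4x4 + 10.2x5 + 13.4x6 ≥ 32.6   (metabolisable energy)
  304x1 + 531x2 + 42x3 + 536x4 + 154x5 + 120x6 ≥ 1103   (crude protein)
  11.2x1 + 26.2x2 + 1.5x3 + 37.6x4 + 5x5 + 4.3x6 ≥ 39.1   (lysine)
  x1, x2, x3, x4, x5, x6 ≥ 0.
The optimal basis is {sunflower meal, barley bran}; meat-and-bone meal, oat hulls, pea protein, barley drop out. The metabolisable energy and crude protein requirements are met with equality.
That vertex is x1 = 3.361, x5 = 0.5267.
Cost = 0.2·3.361 + 0.14·0.5267 = 0.74594.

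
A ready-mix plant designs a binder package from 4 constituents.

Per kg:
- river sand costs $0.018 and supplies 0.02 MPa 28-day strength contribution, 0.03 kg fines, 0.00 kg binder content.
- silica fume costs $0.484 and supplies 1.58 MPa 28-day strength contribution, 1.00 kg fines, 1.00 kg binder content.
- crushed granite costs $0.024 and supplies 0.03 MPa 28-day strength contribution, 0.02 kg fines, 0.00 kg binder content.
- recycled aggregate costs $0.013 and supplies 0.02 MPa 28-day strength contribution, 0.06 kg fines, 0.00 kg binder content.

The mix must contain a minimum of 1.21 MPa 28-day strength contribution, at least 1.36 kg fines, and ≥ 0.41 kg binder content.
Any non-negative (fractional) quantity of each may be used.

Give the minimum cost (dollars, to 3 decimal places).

$0.457

Set it up as a linear program. Let x1 = kg of river sand, x2 = kg of silica fume, x3 = kg of crushed granite, x4 = kg of recycled aggregate.
Minimise 0.018x1 + 0.484x2 + 0.024x3 + 0.013x4 with:
  0.02x1 + 1.58x2 + 0.03x3 + 0.02x4 ≥ 1.21   (28-day strength contribution)
  0.03x1 + 1x2 + 0.02x3 + 0.06x4 ≥ 1.36   (fines)
  1x2 ≥ 0.41   (binder content)
  x1, x2, x3, x4 ≥ 0.
The cheapest feasible vertex uses only silica fume, recycled aggregate; river sand, crushed granite are not used. Binding constraints: 28-day strength contribution and fines.
Solving gives x2 = 0.607, x4 = 12.55.
Hence cost = 0.484·0.607 + 0.013·12.55 = $0.45694.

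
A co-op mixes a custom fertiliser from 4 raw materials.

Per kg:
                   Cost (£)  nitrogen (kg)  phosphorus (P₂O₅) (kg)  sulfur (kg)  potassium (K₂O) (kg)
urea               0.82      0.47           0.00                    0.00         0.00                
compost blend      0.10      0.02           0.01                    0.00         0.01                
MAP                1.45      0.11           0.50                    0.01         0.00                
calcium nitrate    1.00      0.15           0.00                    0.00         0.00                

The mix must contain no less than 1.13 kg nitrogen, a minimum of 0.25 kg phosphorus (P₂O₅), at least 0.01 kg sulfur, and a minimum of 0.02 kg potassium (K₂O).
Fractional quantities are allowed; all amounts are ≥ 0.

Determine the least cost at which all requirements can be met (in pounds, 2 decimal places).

This is a linear program. Let x1 = kg of urea, x2 = kg of compost blend, x3 = kg of MAP, x4 = kg of calcium nitrate.
Minimise 0.82x1 + 0.1x2 + 1.45x3 + 1x4 with:
  0.47x1 + 0.02x2 + 0.11x3 + 0.15x4 ≥ 1.13   (nitrogen)
  0.01x2 + 0.5x3 ≥ 0.25   (phosphorus (P₂O₅))
  0.01x3 ≥ 0.01   (sulfur)
  0.01x2 ≥ 0.02   (potassium (K₂O))
  x1, x2, x3, x4 ≥ 0.
The minimum-cost mix takes nothing from calcium nitrate — only urea, compost blend, MAP. The nitrogen, sulfur, potassium (K₂O) requirements are met with equality.
Solving gives x1 = 2.085, x2 = 2, x3 = 1.
Total cost: 0.82·2.085 + 0.1·2 + 1.45·1 = 3.3597.

£3.36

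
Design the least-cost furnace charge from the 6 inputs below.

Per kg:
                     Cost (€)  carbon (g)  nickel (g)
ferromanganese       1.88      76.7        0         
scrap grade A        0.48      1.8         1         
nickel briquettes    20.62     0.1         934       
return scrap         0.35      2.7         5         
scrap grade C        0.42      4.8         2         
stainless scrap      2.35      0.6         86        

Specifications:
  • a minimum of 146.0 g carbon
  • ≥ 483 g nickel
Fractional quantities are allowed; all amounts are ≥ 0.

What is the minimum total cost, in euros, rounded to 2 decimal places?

€14.24

Treat it as an LP. Let x1 = kg of ferromanganese, x2 = kg of scrap grade A, x3 = kg of nickel briquettes, x4 = kg of return scrap, x5 = kg of scrap grade C, x6 = kg of stainless scrap.
min 1.88x1 + 0.48x2 + 20.62x3 + 0.35x4 + 0.42x5 + 2.35x6 with:
  76.7x1 + 1.8x2 + 0.1x3 + 2.7x4 + 4.8x5 + 0.6x6 ≥ 146   (carbon)
  1x2 + 934x3 + 5x4 + 2x5 + 86x6 ≥ 483   (nickel)
  x1, x2, x3, x4, x5, x6 ≥ 0.
The cheapest feasible vertex uses only ferromanganese, nickel briquettes; scrap grade A, return scrap, scrap grade C, stainless scrap are not used. There the carbon and nickel constraints are tight.
So ferromanganese = 1.903 kg, nickel briquettes = 0.5171 kg.
Hence cost = 1.88·1.903 + 20.62·0.5171 = €14.2402.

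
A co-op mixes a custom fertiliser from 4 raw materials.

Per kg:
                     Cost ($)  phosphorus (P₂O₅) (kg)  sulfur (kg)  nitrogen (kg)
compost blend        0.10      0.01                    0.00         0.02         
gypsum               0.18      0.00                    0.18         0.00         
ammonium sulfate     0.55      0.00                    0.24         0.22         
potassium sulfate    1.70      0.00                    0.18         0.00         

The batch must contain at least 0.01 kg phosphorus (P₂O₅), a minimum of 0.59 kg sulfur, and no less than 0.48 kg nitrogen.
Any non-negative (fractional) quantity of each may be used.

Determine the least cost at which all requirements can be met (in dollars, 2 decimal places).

$1.34

Let x1 = kg of compost blend, x2 = kg of gypsum, x3 = kg of ammonium sulfate, x4 = kg of potassium sulfate.
Minimise 0.1x1 + 0.18x2 + 0.55x3 + 1.7x4 subject to:
  0.01x1 ≥ 0.01   (phosphorus (P₂O₅))
  0.18x2 + 0.24x3 + 0.18x4 ≥ 0.59   (sulfur)
  0.02x1 + 0.22x3 ≥ 0.48   (nitrogen)
  x1, x2, x3, x4 ≥ 0.
At the optimum only compost blend, gypsum, ammonium sulfate are positive (potassium sulfate = 0). There the phosphorus (P₂O₅), sulfur, nitrogen constraints are tight.
Optimal quantities: compost blend = 1 kg, gypsum = 0.4899 kg, ammonium sulfate = 2.091 kg.
Total cost: 0.1·1 + 0.18·0.4899 + 0.55·2.091 = 1.3382.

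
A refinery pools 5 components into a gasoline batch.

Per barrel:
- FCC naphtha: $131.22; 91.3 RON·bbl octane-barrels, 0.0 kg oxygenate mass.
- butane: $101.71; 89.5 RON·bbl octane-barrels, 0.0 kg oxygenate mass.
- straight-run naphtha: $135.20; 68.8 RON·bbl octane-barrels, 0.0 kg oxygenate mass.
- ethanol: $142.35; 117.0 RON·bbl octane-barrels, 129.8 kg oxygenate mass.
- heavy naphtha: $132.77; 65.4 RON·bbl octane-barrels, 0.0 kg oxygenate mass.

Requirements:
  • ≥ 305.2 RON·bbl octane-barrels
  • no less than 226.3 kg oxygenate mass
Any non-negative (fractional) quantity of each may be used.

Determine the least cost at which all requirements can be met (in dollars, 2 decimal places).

Let x1 = barrels of FCC naphtha, x2 = barrels of butane, x3 = barrels of straight-run naphtha, x4 = barrels of ethanol, x5 = barrels of heavy naphtha.
Minimise 131.22x1 + 101.71x2 + 135.2x3 + 142.35x4 + 132.77x5 s.t.:
  91.3x1 + 89.5x2 + 68.8x3 + 117x4 + 65.4x5 ≥ 305.2   (octane-barrels)
  129.8x4 ≥ 226.3   (oxygenate mass)
  x1, x2, x3, x4, x5 ≥ 0.
The optimal basis is {butane, ethanol}; FCC naphtha, straight-run naphtha, heavy naphtha drop out. Binding constraints: octane-barrels and oxygenate mass.
Solving gives x2 = 1.13091, x4 = 1.74345.
Hence cost = 101.71·1.13091 + 142.35·1.74345 = $363.20496.

$363.20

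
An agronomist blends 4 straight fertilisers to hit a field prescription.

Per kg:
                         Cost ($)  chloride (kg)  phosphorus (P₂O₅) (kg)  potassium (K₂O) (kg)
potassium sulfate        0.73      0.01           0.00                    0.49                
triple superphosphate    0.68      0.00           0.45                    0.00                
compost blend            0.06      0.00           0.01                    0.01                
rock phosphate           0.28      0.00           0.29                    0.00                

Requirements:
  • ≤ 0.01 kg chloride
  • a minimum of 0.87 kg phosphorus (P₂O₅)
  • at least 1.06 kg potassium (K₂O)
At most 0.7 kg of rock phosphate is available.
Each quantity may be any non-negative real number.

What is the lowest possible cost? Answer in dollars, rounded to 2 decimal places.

Let x1 = kg of potassium sulfate, x2 = kg of triple superphosphate, x3 = kg of compost blend, x4 = kg of rock phosphate.
Minimise 0.73x1 + 0.68x2 + 0.06x3 + 0.28x4 subject to:
  0.01x1 ≤ 0.01   (chloride)
  0.45x2 + 0.01x3 + 0.29x4 ≥ 0.87   (phosphorus (P₂O₅))
  0.49x1 + 0.01x3 ≥ 1.06   (potassium (K₂O))
  x4 ≤ 0.7
  x1, x2, x3, x4 ≥ 0.
All 4 inputs are positive at the optimum. The chloride, phosphorus (P₂O₅), potassium (K₂O), the rock phosphate cap requirements are met with equality.
Optimal quantities: potassium sulfate = 1 kg, triple superphosphate = 0.2156 kg, compost blend = 57 kg, rock phosphate = 0.7 kg.
Hence cost = 0.73·1 + 0.68·0.2156 + 0.06·57 + 0.28·0.7 = $4.4926.

$4.49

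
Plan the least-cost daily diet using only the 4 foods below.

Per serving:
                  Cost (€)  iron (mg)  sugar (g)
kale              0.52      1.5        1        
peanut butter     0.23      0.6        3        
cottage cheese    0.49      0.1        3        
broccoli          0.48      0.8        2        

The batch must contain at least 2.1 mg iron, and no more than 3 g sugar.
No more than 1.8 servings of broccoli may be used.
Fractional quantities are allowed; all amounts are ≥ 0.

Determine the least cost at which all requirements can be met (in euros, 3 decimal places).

€0.728

This is a linear program. Let x1 = servings of kale, x2 = servings of peanut butter, x3 = servings of cottage cheese, x4 = servings of broccoli.
min 0.52x1 + 0.23x2 + 0.49x3 + 0.48x4 s.t.:
  1.5x1 + 0.6x2 + 0.1x3 + 0.8x4 ≥ 2.1   (iron)
  1x1 + 3x2 + 3x3 + 2x4 ≤ 3   (sugar)
  x4 ≤ 1.8
  x1, x2, x3, x4 ≥ 0.
The cheapest feasible vertex uses only kale; peanut butter, cottage cheese, broccoli are not used. Binding constraint: iron.
That vertex is x1 = 1.4.
Objective = 0.52·1.4 = 0.72800.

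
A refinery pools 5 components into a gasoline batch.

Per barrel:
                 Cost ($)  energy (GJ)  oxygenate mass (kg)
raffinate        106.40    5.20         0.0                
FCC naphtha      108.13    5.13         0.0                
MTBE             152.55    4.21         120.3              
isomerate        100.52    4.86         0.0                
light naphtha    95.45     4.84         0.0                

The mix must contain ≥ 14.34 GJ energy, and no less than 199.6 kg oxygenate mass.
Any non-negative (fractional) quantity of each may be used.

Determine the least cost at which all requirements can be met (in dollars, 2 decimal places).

$398.15

Set it up as a linear program. Let x1 = barrels of raffinate, x2 = barrels of FCC naphtha, x3 = barrels of MTBE, x4 = barrels of isomerate, x5 = barrels of light naphtha.
Minimise 106.4x1 + 108.13x2 + 152.55x3 + 100.52x4 + 95.45x5 with:
  5.2x1 + 5.13x2 + 4.21x3 + 4.86x4 + 4.84x5 ≥ 14.34   (energy)
  120.3x3 ≥ 199.6   (oxygenate mass)
  x1, x2, x3, x4, x5 ≥ 0.
The optimal basis is {MTBE, light naphtha}; raffinate, FCC naphtha, isomerate drop out. Binding constraints: energy and oxygenate mass.
Optimal quantities: MTBE = 1.65919 barrels, light naphtha = 1.51959 barrels.
Hence cost = 152.55·1.65919 + 95.45·1.51959 = $398.1543.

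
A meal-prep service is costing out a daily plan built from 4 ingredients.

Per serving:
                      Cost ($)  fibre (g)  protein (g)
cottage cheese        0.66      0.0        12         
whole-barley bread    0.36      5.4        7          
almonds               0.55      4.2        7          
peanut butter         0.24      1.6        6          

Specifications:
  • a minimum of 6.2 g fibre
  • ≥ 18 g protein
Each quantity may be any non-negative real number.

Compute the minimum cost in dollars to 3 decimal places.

Treat it as an LP. Let x1 = servings of cottage cheese, x2 = servings of whole-barley bread, x3 = servings of almonds, x4 = servings of peanut butter.
Minimise 0.66x1 + 0.36x2 + 0.55x3 + 0.24x4 subject to:
  5.4x2 + 4.2x3 + 1.6x4 ≥ 6.2   (fibre)
  12x1 + 7x2 + 7x3 + 6x4 ≥ 18   (protein)
  x1, x2, x3, x4 ≥ 0.
The minimum-cost mix takes nothing from cottage cheese, almonds — only whole-barley bread, peanut butter. The fibre and protein requirements are met with equality.
So whole-barley bread = 0.3962 servings, peanut butter = 2.538 servings.
Total cost: 0.36·0.3962 + 0.24·2.538 = 0.75175.

$0.752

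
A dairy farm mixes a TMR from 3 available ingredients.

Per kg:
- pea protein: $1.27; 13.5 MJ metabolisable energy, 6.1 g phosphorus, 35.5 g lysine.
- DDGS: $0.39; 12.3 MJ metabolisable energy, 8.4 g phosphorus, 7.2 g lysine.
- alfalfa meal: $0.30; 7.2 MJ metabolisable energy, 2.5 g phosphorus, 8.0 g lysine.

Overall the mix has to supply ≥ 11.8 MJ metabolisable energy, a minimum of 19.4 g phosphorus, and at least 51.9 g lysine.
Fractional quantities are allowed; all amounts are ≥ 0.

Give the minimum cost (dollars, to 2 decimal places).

$2.01

This is a linear program. Let x1 = kg of pea protein, x2 = kg of DDGS, x3 = kg of alfalfa meal.
min 1.27x1 + 0.39x2 + 0.3x3 with:
  13.5x1 + 12.3x2 + 7.2x3 ≥ 11.8   (metabolisable energy)
  6.1x1 + 8.4x2 + 2.5x3 ≥ 19.4   (phosphorus)
  35.5x1 + 7.2x2 + 8x3 ≥ 51.9   (lysine)
  x1, x2, x3 ≥ 0.
The minimum-cost mix takes nothing from pea protein — only DDGS, alfalfa meal. Binding constraints: phosphorus and lysine.
That vertex is x2 = 0.5173, x3 = 6.022.
Hence cost = 0.39·0.5173 + 0.3·6.022 = $2.0083.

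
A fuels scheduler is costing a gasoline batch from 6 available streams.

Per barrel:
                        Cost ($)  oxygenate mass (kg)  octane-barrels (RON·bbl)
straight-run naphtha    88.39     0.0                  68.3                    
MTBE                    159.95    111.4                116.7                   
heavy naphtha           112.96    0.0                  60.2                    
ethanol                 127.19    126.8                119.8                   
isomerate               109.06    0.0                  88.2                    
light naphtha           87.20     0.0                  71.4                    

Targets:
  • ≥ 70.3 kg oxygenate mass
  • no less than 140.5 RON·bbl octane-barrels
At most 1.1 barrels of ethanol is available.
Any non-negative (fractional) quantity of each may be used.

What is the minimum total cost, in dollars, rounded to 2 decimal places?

$150.56

Let x1 = barrels of straight-run naphtha, x2 = barrels of MTBE, x3 = barrels of heavy naphtha, x4 = barrels of ethanol, x5 = barrels of isomerate, x6 = barrels of light naphtha.
Minimise 88.39x1 + 159.95x2 + 112.96x3 + 127.19x4 + 109.06x5 + 87.2x6 subject to:
  111.4x2 + 126.8x4 ≥ 70.3   (oxygenate mass)
  68.3x1 + 116.7x2 + 60.2x3 + 119.8x4 + 88.2x5 + 71.4x6 ≥ 140.5   (octane-barrels)
  x4 ≤ 1.1
  x1, x2, x3, x4, x5, x6 ≥ 0.
At the optimum only ethanol, light naphtha are positive (straight-run naphtha, MTBE, heavy naphtha, isomerate = 0). The octane-barrels and the ethanol cap requirements are met with equality.
That vertex is x4 = 1.1, x6 = 0.1221.
Total cost: 127.19·1.1 + 87.2·0.1221 = 150.5561.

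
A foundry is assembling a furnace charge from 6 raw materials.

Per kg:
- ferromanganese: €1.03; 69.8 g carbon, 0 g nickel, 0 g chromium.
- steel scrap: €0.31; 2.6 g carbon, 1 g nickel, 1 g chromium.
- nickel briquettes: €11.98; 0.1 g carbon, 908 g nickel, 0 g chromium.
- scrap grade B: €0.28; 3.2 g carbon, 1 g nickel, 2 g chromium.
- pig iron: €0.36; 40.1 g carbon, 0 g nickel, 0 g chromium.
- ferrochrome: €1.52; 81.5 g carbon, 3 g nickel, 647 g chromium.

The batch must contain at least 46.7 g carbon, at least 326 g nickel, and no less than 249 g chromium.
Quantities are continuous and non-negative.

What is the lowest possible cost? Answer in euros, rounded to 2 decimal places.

€5.01

Let x1 = kg of ferromanganese, x2 = kg of steel scrap, x3 = kg of nickel briquettes, x4 = kg of scrap grade B, x5 = kg of pig iron, x6 = kg of ferrochrome.
min 1.03x1 + 0.31x2 + 11.98x3 + 0.28x4 + 0.36x5 + 1.52x6 subject to:
  69.8x1 + 2.6x2 + 0.1x3 + 3.2x4 + 40.1x5 + 81.5x6 ≥ 46.7   (carbon)
  1x2 + 908x3 + 1x4 + 3x6 ≥ 326   (nickel)
  1x2 + 2x4 + 647x6 ≥ 249   (chromium)
  x1, x2, x3, x4, x5, x6 ≥ 0.
At the optimum only nickel briquettes, pig iron, ferrochrome are positive (ferromanganese, steel scrap, scrap grade B = 0). Binding constraints: carbon, nickel, chromium.
Optimal quantities: nickel briquettes = 0.3578 kg, pig iron = 0.3815 kg, ferrochrome = 0.3849 kg.
Cost = 11.98·0.3578 + 0.36·0.3815 + 1.52·0.3849 = 5.0088.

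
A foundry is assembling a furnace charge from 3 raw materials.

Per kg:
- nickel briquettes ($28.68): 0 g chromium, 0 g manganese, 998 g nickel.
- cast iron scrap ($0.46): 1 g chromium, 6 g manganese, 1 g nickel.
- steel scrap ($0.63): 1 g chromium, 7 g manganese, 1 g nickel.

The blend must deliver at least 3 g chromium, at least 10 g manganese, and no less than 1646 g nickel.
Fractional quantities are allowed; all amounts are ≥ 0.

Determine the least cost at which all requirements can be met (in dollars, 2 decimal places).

Treat it as an LP. Let x1 = kg of nickel briquettes, x2 = kg of cast iron scrap, x3 = kg of steel scrap.
Minimize 28.68x1 + 0.46x2 + 0.63x3 subject to:
  1x2 + 1x3 ≥ 3   (chromium)
  6x2 + 7x3 ≥ 10   (manganese)
  998x1 + 1x2 + 1x3 ≥ 1646   (nickel)
  x1, x2, x3 ≥ 0.
The cheapest feasible vertex uses only nickel briquettes, cast iron scrap; steel scrap is not used. There the chromium and nickel constraints are tight.
So nickel briquettes = 1.6463 kg, cast iron scrap = 3 kg.
Hence cost = 28.68·1.6463 + 0.46·3 = $48.5959.

$48.60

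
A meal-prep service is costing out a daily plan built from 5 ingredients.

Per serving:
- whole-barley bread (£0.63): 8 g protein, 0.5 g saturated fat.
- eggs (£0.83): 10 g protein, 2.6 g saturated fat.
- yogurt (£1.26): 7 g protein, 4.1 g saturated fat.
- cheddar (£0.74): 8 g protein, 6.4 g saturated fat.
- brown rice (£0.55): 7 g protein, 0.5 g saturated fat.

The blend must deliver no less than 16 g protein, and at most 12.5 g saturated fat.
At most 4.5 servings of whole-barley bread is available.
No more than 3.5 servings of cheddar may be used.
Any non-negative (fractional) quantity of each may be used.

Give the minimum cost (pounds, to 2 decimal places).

Let x1 = servings of whole-barley bread, x2 = servings of eggs, x3 = servings of yogurt, x4 = servings of cheddar, x5 = servings of brown rice.
Minimise 0.63x1 + 0.83x2 + 1.26x3 + 0.74x4 + 0.55x5 s.t.:
  8x1 + 10x2 + 7x3 + 8x4 + 7x5 ≥ 16   (protein)
  0.5x1 + 2.6x2 + 4.1x3 + 6.4x4 + 0.5x5 ≤ 12.5   (saturated fat)
  x1 ≤ 4.5
  x4 ≤ 3.5
  x1, x2, x3, x4, x5 ≥ 0.
The cheapest feasible vertex uses only brown rice; whole-barley bread, eggs, yogurt, cheddar are not used. Binding constraint: protein.
That vertex is x5 = 2.286.
Objective = 0.55·2.286 = 1.2573.

£1.26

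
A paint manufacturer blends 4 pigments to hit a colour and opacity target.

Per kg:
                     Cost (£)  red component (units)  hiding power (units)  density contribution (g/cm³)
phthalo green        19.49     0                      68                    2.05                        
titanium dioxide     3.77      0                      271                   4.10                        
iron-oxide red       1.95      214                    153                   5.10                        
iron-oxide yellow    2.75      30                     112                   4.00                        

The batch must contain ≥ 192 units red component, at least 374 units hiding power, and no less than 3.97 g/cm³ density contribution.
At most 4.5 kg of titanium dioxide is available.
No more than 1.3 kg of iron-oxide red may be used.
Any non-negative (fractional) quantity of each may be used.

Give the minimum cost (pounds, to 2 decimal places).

Let x1 = kg of phthalo green, x2 = kg of titanium dioxide, x3 = kg of iron-oxide red, x4 = kg of iron-oxide yellow.
Minimise 19.49x1 + 3.77x2 + 1.95x3 + 2.75x4 s.t.:
  214x3 + 30x4 ≥ 192   (red component)
  68x1 + 271x2 + 153x3 + 112x4 ≥ 374   (hiding power)
  2.05x1 + 4.1x2 + 5.1x3 + 4x4 ≥ 3.97   (density contribution)
  x2 ≤ 4.5
  x3 ≤ 1.3
  x1, x2, x3, x4 ≥ 0.
The minimum-cost mix takes nothing from phthalo green, iron-oxide yellow — only titanium dioxide, iron-oxide red. The hiding power and the iron-oxide red cap requirements are met with equality.
So titanium dioxide = 0.6461 kg, iron-oxide red = 1.3 kg.
Total cost: 3.77·0.6461 + 1.95·1.3 = 4.9708.

£4.97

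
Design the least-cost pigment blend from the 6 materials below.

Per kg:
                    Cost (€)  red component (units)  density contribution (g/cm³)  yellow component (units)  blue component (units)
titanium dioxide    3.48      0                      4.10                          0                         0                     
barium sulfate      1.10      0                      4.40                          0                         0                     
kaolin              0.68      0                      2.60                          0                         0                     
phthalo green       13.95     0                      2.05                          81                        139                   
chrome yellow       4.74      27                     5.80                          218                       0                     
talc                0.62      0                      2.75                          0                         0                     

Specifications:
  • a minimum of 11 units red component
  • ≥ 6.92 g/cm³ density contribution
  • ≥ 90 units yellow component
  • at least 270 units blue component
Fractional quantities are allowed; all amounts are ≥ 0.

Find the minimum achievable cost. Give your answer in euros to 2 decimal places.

Treat it as an LP. Let x1 = kg of titanium dioxide, x2 = kg of barium sulfate, x3 = kg of kaolin, x4 = kg of phthalo green, x5 = kg of chrome yellow, x6 = kg of talc.
Minimise 3.48x1 + 1.1x2 + 0.68x3 + 13.95x4 + 4.74x5 + 0.62x6 s.t.:
  27x5 ≥ 11   (red component)
  4.1x1 + 4.4x2 + 2.6x3 + 2.05x4 + 5.8x5 + 2.75x6 ≥ 6.92   (density contribution)
  81x4 + 218x5 ≥ 90   (yellow component)
  139x4 ≥ 270   (blue component)
  x1, x2, x3, x4, x5, x6 ≥ 0.
The cheapest feasible vertex uses only phthalo green, chrome yellow, talc; titanium dioxide, barium sulfate, kaolin are not used. The red component, density contribution, blue component requirements are met with equality.
So phthalo green = 1.9424 kg, chrome yellow = 0.40741 kg, talc = 0.2091 kg.
Total cost: 13.95·1.9424 + 4.74·0.40741 + 0.62·0.2091 = 29.1572.

€29.16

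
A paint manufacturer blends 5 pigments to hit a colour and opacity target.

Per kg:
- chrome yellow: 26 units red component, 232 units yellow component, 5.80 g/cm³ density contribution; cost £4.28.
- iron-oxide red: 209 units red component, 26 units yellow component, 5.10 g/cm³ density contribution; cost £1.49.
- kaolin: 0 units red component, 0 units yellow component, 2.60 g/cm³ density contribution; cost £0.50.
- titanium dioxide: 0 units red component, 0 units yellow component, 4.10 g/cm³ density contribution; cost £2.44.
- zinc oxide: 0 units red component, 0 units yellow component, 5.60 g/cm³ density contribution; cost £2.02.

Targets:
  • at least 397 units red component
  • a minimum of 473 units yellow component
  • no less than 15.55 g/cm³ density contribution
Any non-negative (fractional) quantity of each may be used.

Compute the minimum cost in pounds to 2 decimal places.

Treat it as an LP. Let x1 = kg of chrome yellow, x2 = kg of iron-oxide red, x3 = kg of kaolin, x4 = kg of titanium dioxide, x5 = kg of zinc oxide.
min 4.28x1 + 1.49x2 + 0.5x3 + 2.44x4 + 2.02x5 s.t.:
  26x1 + 209x2 ≥ 397   (red component)
  232x1 + 26x2 ≥ 473   (yellow component)
  5.8x1 + 5.1x2 + 2.6x3 + 4.1x4 + 5.6x5 ≥ 15.55   (density contribution)
  x1, x2, x3, x4, x5 ≥ 0.
The minimum-cost mix takes nothing from kaolin, titanium dioxide, zinc oxide — only chrome yellow, iron-oxide red. There the red component and yellow component constraints are tight.
So chrome yellow = 1.852 kg, iron-oxide red = 1.669 kg.
Hence cost = 4.28·1.852 + 1.49·1.669 = £10.4134.

£10.41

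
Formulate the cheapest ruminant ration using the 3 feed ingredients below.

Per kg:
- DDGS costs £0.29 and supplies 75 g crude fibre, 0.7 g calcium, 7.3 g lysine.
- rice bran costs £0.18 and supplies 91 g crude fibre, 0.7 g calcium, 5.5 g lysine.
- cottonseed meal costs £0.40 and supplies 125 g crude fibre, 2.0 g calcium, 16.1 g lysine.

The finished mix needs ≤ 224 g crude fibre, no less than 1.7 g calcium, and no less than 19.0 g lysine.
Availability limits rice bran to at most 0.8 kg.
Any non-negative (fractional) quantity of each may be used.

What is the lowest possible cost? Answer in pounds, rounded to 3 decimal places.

£0.472

Set it up as a linear program. Let x1 = kg of DDGS, x2 = kg of rice bran, x3 = kg of cottonseed meal.
Minimise 0.29x1 + 0.18x2 + 0.4x3 with:
  75x1 + 91x2 + 125x3 ≤ 224   (crude fibre)
  0.7x1 + 0.7x2 + 2x3 ≥ 1.7   (calcium)
  7.3x1 + 5.5x2 + 16.1x3 ≥ 19   (lysine)
  x2 ≤ 0.8
  x1, x2, x3 ≥ 0.
At the optimum only cottonseed meal is positive (DDGS, rice bran = 0). The lysine requirement is met with equality.
Optimal quantities: cottonseed meal = 1.18 kg.
Total cost: 0.4·1.18 = 0.47200.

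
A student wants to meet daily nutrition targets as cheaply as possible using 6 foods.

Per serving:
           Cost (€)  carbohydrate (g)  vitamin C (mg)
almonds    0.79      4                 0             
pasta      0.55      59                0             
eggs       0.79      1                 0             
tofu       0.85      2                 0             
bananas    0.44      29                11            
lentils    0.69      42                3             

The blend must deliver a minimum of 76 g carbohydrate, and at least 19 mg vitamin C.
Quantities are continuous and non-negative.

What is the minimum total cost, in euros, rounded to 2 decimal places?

€1.00

Let x1 = servings of almonds, x2 = servings of pasta, x3 = servings of eggs, x4 = servings of tofu, x5 = servings of bananas, x6 = servings of lentils.
min 0.79x1 + 0.55x2 + 0.79x3 + 0.85x4 + 0.44x5 + 0.69x6 with:
  4x1 + 59x2 + 1x3 + 2x4 + 29x5 + 42x6 ≥ 76   (carbohydrate)
  11x5 + 3x6 ≥ 19   (vitamin C)
  x1, x2, x3, x4, x5, x6 ≥ 0.
The cheapest feasible vertex uses only pasta, bananas; almonds, eggs, tofu, lentils are not used. The carbohydrate and vitamin C requirements are met with equality.
So pasta = 0.4391 servings, bananas = 1.727 servings.
Objective = 0.55·0.4391 + 0.44·1.727 = 1.0014.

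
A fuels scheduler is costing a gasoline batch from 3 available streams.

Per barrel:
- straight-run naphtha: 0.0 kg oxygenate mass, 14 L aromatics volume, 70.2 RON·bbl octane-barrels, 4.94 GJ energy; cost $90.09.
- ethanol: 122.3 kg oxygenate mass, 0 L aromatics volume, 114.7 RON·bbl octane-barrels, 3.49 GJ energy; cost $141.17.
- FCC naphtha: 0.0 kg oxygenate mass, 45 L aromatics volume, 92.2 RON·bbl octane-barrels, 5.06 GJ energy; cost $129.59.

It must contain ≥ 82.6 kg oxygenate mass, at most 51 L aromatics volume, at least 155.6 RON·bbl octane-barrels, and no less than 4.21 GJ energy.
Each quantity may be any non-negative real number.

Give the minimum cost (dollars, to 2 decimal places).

Set it up as a linear program. Let x1 = barrels of straight-run naphtha, x2 = barrels of ethanol, x3 = barrels of FCC naphtha.
min 90.09x1 + 141.17x2 + 129.59x3 with:
  122.3x2 ≥ 82.6   (oxygenate mass)
  14x1 + 45x3 ≤ 51   (aromatics volume)
  70.2x1 + 114.7x2 + 92.2x3 ≥ 155.6   (octane-barrels)
  4.94x1 + 3.49x2 + 5.06x3 ≥ 4.21   (energy)
  x1, x2, x3 ≥ 0.
At the optimum only ethanol is positive (straight-run naphtha, FCC naphtha = 0). The octane-barrels requirement is met with equality.
That vertex is x2 = 1.3566.
Total cost: 141.17·1.3566 = 191.5112.

$191.51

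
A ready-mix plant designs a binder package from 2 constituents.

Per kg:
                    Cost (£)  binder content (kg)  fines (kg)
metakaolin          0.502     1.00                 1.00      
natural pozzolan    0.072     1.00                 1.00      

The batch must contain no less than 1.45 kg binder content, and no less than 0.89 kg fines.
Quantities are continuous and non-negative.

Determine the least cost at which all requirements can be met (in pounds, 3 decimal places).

Set it up as a linear program. Let x1 = kg of metakaolin, x2 = kg of natural pozzolan.
Minimize 0.502x1 + 0.072x2 with:
  1x1 + 1x2 ≥ 1.45   (binder content)
  1x1 + 1x2 ≥ 0.89   (fines)
  x1, x2 ≥ 0.
The optimal basis is {natural pozzolan}; metakaolin drops out. There the binder content constraint is tight.
Optimal quantities: natural pozzolan = 1.45 kg.
Objective = 0.072·1.45 = 0.10440.

£0.104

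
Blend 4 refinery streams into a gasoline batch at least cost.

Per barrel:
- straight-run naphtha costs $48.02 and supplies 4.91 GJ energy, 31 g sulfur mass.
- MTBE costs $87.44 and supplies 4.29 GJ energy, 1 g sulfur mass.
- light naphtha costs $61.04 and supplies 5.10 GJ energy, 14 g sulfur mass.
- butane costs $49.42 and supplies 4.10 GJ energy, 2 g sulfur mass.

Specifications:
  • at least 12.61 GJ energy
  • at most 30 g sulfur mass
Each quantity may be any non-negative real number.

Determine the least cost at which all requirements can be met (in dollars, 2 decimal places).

$142.69

Let x1 = barrels of straight-run naphtha, x2 = barrels of MTBE, x3 = barrels of light naphtha, x4 = barrels of butane.
min 48.02x1 + 87.44x2 + 61.04x3 + 49.42x4 s.t.:
  4.91x1 + 4.29x2 + 5.1x3 + 4.1x4 ≥ 12.61   (energy)
  31x1 + 1x2 + 14x3 + 2x4 ≤ 30   (sulfur mass)
  x1, x2, x3, x4 ≥ 0.
The cheapest feasible vertex uses only straight-run naphtha, butane; MTBE, light naphtha are not used. There the energy and sulfur mass constraints are tight.
Solving gives x1 = 0.83373, x4 = 2.0772.
Objective = 48.02·0.83373 + 49.42·2.0772 = 142.6909.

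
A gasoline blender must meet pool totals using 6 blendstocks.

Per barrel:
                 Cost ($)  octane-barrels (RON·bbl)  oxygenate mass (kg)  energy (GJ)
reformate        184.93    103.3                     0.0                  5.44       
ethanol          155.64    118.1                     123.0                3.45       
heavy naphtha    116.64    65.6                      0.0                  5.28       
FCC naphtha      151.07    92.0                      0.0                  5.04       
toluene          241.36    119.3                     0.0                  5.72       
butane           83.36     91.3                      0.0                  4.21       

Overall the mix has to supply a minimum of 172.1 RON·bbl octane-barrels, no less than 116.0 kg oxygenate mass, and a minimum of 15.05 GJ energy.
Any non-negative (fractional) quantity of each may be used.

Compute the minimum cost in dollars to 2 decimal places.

$380.36

This is a linear program. Let x1 = barrels of reformate, x2 = barrels of ethanol, x3 = barrels of heavy naphtha, x4 = barrels of FCC naphtha, x5 = barrels of toluene, x6 = barrels of butane.
Minimize 184.93x1 + 155.64x2 + 116.64x3 + 151.07x4 + 241.36x5 + 83.36x6 s.t.:
  103.3x1 + 118.1x2 + 65.6x3 + 92x4 + 119.3x5 + 91.3x6 ≥ 172.1   (octane-barrels)
  123x2 ≥ 116   (oxygenate mass)
  5.44x1 + 3.45x2 + 5.28x3 + 5.04x4 + 5.72x5 + 4.21x6 ≥ 15.05   (energy)
  x1, x2, x3, x4, x5, x6 ≥ 0.
The minimum-cost mix takes nothing from reformate, heavy naphtha, FCC naphtha, toluene — only ethanol, butane. The oxygenate mass and energy requirements are met with equality.
Optimal quantities: ethanol = 0.9431 barrels, butane = 2.802 barrels.
Total cost: 155.64·0.9431 + 83.36·2.802 = 380.3588.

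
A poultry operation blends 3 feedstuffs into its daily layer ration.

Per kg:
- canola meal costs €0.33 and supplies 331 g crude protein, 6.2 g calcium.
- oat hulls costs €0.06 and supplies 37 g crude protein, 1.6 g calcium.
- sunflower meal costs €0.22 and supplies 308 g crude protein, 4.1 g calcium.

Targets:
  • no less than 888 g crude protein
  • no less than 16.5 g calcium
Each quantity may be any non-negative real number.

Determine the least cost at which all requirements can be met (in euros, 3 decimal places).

€0.776

This is a linear program. Let x1 = kg of canola meal, x2 = kg of oat hulls, x3 = kg of sunflower meal.
Minimise 0.33x1 + 0.06x2 + 0.22x3 s.t.:
  331x1 + 37x2 + 308x3 ≥ 888   (crude protein)
  6.2x1 + 1.6x2 + 4.1x3 ≥ 16.5   (calcium)
  x1, x2, x3 ≥ 0.
The cheapest feasible vertex uses only oat hulls, sunflower meal; canola meal is not used. There the crude protein and calcium constraints are tight.
Optimal quantities: oat hulls = 4.225 kg, sunflower meal = 2.376 kg.
Cost = 0.06·4.225 + 0.22·2.376 = 0.77622.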